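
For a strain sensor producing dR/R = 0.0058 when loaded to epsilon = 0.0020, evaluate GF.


GF = (dR/R) / epsilon
= 0.0058 / 0.0020
= 2.9000

2.9000


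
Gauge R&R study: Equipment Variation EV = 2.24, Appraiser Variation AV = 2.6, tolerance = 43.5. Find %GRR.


GRR = sqrt(EV^2 + AV^2) = sqrt(2.24^2 + 2.6^2) = 3.4318508
%GRR = GRR / tol * 100 = 3.4318508 / 43.5 * 100
%GRR = 7.8893

7.8893


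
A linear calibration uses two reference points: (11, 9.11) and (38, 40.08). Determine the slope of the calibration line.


slope = (y2 - y1) / (x2 - x1)
= (40.08 - 9.11) / (38 - 11)
= 30.9700 / 27
= 1.1470

1.1470


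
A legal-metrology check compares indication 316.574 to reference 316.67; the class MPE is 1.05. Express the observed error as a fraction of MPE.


e = indication - reference = 316.574 - 316.67 = -0.0960
|e| = 0.0960
ratio = |e| / MPE = 0.0960 / 1.05
ratio = 0.0914

0.0914


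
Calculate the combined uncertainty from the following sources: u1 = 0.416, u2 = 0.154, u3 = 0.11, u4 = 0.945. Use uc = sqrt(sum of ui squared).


uc = sqrt(0.416^2 + 0.154^2 + 0.11^2 + 0.945^2)
uc = sqrt(1.101897)
uc = 1.0497

1.0497


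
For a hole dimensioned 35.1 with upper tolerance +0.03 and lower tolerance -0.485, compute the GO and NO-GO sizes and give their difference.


GO = nominal - lower_tol (smallest hole = maximum material condition)
GO = 35.1 - 0.485 = 34.615
NO-GO = nominal + upper_tol (largest hole = least material condition)
NO-GO = 35.1 + 0.03 = 35.13
spread = NO-GO - GO = 35.13 - 34.615 = 0.5150

0.5150


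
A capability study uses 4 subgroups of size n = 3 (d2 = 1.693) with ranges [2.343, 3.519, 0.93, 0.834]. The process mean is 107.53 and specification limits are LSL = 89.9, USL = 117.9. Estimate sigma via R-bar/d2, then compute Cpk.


R_bar = (2.343 + 3.519 + 0.93 + 0.834) / 4 = 1.9065
sigma = R_bar / d2 = 1.9065 / 1.693 = 1.1261075
Cp = (USL - LSL)/(6*sigma) = (117.9 - 89.9)/(6*1.1261075) = 4.1441
Cpu = (117.9 - 107.53)/(3*1.1261075) = 3.0696
Cpl = (107.53 - 89.9)/(3*1.1261075) = 5.2186
Cpk = min(Cpu, Cpl) = 3.0696

3.0696


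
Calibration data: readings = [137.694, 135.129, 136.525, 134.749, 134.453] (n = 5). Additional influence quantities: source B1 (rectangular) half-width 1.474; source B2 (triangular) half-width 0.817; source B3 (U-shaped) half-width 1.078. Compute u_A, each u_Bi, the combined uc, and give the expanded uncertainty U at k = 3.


mean = (137.694 + 135.129 + 136.525 + 134.749 + 134.453) / 5 = 135.71
s = sqrt(sum((x - mean)^2)/(n-1)) = 1.3639659
u_A = s / sqrt(n) = 1.3639659 / sqrt(5) = 0.60998409
u_B1 = 1.474 / sqrt(3) = 0.8510143
u_B2 = 0.817 / sqrt(6) = 0.33353885
u_B3 = 1.078 / sqrt(2) = 0.76226111
uc = sqrt(0.60998409^2 + 0.8510143^2 + 0.33353885^2 + 0.76226111^2) = 1.337384
U = k * uc = 3 * 1.337384
U = 4.0122

4.0122


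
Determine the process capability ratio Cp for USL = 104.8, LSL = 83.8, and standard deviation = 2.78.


Cp = (USL - LSL) / (6 * sigma)
= (104.8 - 83.8) / (6 * 2.78)
= 21.0000 / 16.6800
= 1.2590

1.2590


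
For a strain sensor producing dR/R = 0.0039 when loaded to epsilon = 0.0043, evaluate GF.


GF = (dR/R) / epsilon
= 0.0039 / 0.0043
= 0.9070

0.9070


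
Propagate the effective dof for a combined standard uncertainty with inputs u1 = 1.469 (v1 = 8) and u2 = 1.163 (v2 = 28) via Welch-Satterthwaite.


uc = sqrt(u1^2 + u2^2) = sqrt(1.469^2 + 1.163^2) = 1.8736408
v_eff = uc^4 / (u1^4/v1 + u2^4/v2)
= 1.8736408^4 / (1.469^4/8 + 1.163^4/28)
= 12.32382 / 0.64743671
v_eff = 19.0348

19.0348


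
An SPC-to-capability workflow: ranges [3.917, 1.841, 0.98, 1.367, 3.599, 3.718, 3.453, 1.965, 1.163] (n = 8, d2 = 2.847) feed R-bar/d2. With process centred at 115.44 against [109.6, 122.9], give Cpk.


R_bar = (3.917 + 1.841 + 0.98 + 1.367 + 3.599 + 3.718 + 3.453 + 1.965 + 1.163) / 9 = 2.4447778
sigma = R_bar / d2 = 2.4447778 / 2.847 = 0.85872069
Cp = (USL - LSL)/(6*sigma) = (122.9 - 109.6)/(6*0.85872069) = 2.5814
Cpu = (122.9 - 115.44)/(3*0.85872069) = 2.8958
Cpl = (115.44 - 109.6)/(3*0.85872069) = 2.2669
Cpk = min(Cpu, Cpl) = 2.2669

2.2669


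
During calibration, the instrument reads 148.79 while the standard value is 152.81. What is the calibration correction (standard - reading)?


Correction = standard - reading
= 152.81 - 148.79
= 4.0200

4.0200


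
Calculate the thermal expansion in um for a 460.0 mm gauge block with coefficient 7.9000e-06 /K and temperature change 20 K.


dL = L * alpha * dT
= 460.0 * 7.9000e-06 * 20
= 0.0726800 mm
dL_um = 0.0726800 * 1000 = 72.6800 um

72.6800


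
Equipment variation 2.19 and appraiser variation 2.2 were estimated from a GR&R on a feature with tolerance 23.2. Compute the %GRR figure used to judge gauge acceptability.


GRR = sqrt(EV^2 + AV^2) = sqrt(2.19^2 + 2.2^2) = 3.1042068
%GRR = GRR / tol * 100 = 3.1042068 / 23.2 * 100
%GRR = 13.3802

13.3802


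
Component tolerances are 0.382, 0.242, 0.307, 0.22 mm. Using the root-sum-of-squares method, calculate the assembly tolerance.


RSS = sqrt(0.382^2 + 0.242^2 + 0.307^2 + 0.22^2)
= sqrt(0.347137)
= 0.5892

0.5892


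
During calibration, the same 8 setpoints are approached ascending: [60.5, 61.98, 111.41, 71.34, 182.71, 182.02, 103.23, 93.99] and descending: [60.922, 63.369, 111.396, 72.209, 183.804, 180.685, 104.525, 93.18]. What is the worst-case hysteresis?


|60.5 - 60.922| = 0.4220
|61.98 - 63.369| = 1.3890
|111.41 - 111.396| = 0.0140
|71.34 - 72.209| = 0.8690
|182.71 - 183.804| = 1.0940
|182.02 - 180.685| = 1.3350
|103.23 - 104.525| = 1.2950
|93.99 - 93.18| = 0.8100
hysteresis = max(diffs) = 1.3890

1.3890


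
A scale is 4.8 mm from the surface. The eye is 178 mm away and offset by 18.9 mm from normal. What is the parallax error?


error = h * offset / d
= 4.8 * 18.9 / 178
= 0.5097

0.5097


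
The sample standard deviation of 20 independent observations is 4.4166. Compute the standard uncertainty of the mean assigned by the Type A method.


u_A = s / sqrt(n)
u_A = 4.4166 / sqrt(20)
u_A = 4.4166 / 4.472136
u_A = 0.9876

0.9876


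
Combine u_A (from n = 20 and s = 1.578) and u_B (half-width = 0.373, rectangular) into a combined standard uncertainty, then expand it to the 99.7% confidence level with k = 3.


u_A = s / sqrt(n) = 1.578 / sqrt(20) = 0.35285153
u_B = half_width / sqrt(3) = 0.373 / sqrt(3) = 0.21535165
uc = sqrt(u_A^2 + u_B^2) = sqrt(0.35285153^2 + 0.21535165^2) = 0.41337699
U = k * uc = 3 * 0.41337699
U = 1.2401

1.2401


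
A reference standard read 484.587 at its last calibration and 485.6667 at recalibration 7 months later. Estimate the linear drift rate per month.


rate = (v2 - v1) / months
= (485.6667 - 484.587) / 7
= 1.0797 / 7
= 0.1542

0.1542


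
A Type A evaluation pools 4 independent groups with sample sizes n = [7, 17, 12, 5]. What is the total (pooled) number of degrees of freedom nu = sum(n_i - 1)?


nu = sum_i (n_i - 1)
nu = ((7 - 1) + (17 - 1) + (12 - 1) + (5 - 1))
nu = 6 + 16 + 11 + 4
nu = 37

37


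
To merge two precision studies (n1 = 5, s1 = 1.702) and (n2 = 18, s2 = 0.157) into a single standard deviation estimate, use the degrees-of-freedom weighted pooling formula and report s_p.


s_p = sqrt(((n1-1)*s1^2 + (n2-1)*s2^2) / (n1+n2-2))
numerator = (5-1)*1.702^2 + (18-1)*0.157^2 = 11.587216 + 0.419033 = 12.006249
denominator = 5 + 18 - 2 = 21
s_p^2 = 12.006249 / 21 = 0.57172614
s_p = sqrt(0.57172614) = 0.7561

0.7561


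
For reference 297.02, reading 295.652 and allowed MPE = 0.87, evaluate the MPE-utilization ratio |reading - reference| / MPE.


e = indication - reference = 295.652 - 297.02 = -1.3680
|e| = 1.3680
ratio = |e| / MPE = 1.3680 / 0.87
ratio = 1.5724

1.5724


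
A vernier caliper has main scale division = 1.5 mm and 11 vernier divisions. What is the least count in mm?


LC = MSD / n_div
= 1.5 / 11
= 0.1364

0.1364


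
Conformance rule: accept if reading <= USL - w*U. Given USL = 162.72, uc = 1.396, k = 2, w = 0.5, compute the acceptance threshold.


U = k * uc = 2 * 1.396 = 2.792
guard band g = w * U = 0.5 * 2.792 = 1.396
AL = USL - g = 162.72 - 1.396
AL = 161.3240

161.3240


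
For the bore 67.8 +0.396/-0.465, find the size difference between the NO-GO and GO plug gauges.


GO = nominal - lower_tol (smallest hole = maximum material condition)
GO = 67.8 - 0.465 = 67.335
NO-GO = nominal + upper_tol (largest hole = least material condition)
NO-GO = 67.8 + 0.396 = 68.196
spread = NO-GO - GO = 68.196 - 67.335 = 0.8610

0.8610


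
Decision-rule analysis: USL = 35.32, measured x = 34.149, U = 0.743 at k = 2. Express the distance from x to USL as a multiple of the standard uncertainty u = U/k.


u = U / k = 0.743 / 2 = 0.3715
margin = |USL - x| = |35.32 - 34.149| = 1.171
z = margin / u = 1.171 / 0.3715
z = 3.1521

3.1521


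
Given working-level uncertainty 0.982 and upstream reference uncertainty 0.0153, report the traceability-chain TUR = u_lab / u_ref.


TUR = u_lab / u_ref
= 0.982 / 0.0153
= 64.1830

64.1830


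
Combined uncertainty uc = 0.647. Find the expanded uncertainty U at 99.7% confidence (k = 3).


U = k * uc
U = 3 * 0.647
U = 1.9410

1.9410


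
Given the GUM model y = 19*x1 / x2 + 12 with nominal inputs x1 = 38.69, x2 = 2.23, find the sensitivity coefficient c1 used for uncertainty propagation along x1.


y = 19*x1 / x2 + 12
dy/dx1 = 19/x2
Evaluate at x2 = 2.23: c1 = 19 / 2.23
c1 = 8.5202

8.5202


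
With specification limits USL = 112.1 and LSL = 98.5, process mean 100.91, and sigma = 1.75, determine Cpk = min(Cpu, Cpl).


Cpu = (USL - mean) / (3*sigma) = (112.1 - 100.91) / (3*1.75) = 2.1314
Cpl = (mean - LSL) / (3*sigma) = (100.91 - 98.5) / (3*1.75) = 0.4590
Cpk = min(Cpu, Cpl) = 0.4590

0.4590


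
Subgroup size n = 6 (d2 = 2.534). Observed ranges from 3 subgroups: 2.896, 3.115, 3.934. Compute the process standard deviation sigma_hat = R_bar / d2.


R_bar = (2.896 + 3.115 + 3.934) / 3
R_bar = 9.945 / 3 = 3.315
sigma_hat = R_bar / d2 = 3.315 / 2.534 = 1.3082

1.3082


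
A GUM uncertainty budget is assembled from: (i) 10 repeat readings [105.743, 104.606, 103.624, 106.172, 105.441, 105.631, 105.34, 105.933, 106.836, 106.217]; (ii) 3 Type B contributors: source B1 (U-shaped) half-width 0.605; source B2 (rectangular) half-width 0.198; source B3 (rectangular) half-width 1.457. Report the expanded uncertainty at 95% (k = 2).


mean = (105.743 + 104.606 + 103.624 + 106.172 + 105.441 + 105.631 + 105.34 + 105.933 + 106.836 + 106.217) / 10 = 105.5543
s = sqrt(sum((x - mean)^2)/(n-1)) = 0.90261817
u_A = s / sqrt(n) = 0.90261817 / sqrt(10) = 0.28543293
u_B1 = 0.605 / sqrt(2) = 0.4277996
u_B2 = 0.198 / sqrt(3) = 0.11431535
u_B3 = 1.457 / sqrt(3) = 0.84119934
uc = sqrt(0.28543293^2 + 0.4277996^2 + 0.11431535^2 + 0.84119934^2) = 0.99255669
U = k * uc = 2 * 0.99255669
U = 1.9851

1.9851


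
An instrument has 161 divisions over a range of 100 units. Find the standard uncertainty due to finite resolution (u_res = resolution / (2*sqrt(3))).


resolution = range / divisions
resolution = 100 / 161 = 0.62111801
u_res = resolution / (2*sqrt(3))
u_res = 0.62111801 / 3.4641016
u_res = 0.1793

0.1793


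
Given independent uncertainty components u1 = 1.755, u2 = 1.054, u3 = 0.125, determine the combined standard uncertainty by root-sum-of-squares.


uc = sqrt(1.755^2 + 1.054^2 + 0.125^2)
uc = sqrt(4.206566)
uc = 2.0510

2.0510


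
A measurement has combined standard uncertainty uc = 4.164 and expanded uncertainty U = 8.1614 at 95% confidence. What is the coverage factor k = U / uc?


k = U / uc
k = 8.1614 / 4.164
k = 1.96

1.96


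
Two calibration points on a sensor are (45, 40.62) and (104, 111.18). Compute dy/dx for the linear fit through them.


slope = (y2 - y1) / (x2 - x1)
= (111.18 - 40.62) / (104 - 45)
= 70.5600 / 59
= 1.1959

1.1959


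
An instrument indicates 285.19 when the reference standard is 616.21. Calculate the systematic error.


Systematic error = measured - true
= 285.19 - 616.21
= -331.0200

-331.0200


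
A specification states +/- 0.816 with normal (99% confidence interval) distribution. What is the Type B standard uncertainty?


u_B = half_width / 2.576
u_B = 0.816 / 2.576
u_B = 0.3168

0.3168


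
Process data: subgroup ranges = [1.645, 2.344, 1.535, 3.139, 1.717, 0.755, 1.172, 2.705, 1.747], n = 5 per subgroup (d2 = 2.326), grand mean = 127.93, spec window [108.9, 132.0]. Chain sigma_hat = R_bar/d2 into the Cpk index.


R_bar = (1.645 + 2.344 + 1.535 + 3.139 + 1.717 + 0.755 + 1.172 + 2.705 + 1.747) / 9 = 1.8621111
sigma = R_bar / d2 = 1.8621111 / 2.326 = 0.80056367
Cp = (USL - LSL)/(6*sigma) = (132.0 - 108.9)/(6*0.80056367) = 4.8091
Cpu = (132.0 - 127.93)/(3*0.80056367) = 1.6946
Cpl = (127.93 - 108.9)/(3*0.80056367) = 7.9236
Cpk = min(Cpu, Cpl) = 1.6946

1.6946


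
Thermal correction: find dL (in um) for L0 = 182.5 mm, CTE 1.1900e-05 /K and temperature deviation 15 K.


dL = L * alpha * dT
= 182.5 * 1.1900e-05 * 15
= 0.0325763 mm
dL_um = 0.0325763 * 1000 = 32.5763 um

32.5763


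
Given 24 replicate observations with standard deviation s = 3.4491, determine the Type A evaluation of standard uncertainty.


u_A = s / sqrt(n)
u_A = 3.4491 / sqrt(24)
u_A = 3.4491 / 4.8989795
u_A = 0.7040

0.7040


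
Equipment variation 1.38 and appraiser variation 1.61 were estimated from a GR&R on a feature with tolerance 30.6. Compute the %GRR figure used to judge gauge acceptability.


GRR = sqrt(EV^2 + AV^2) = sqrt(1.38^2 + 1.61^2) = 2.1204952
%GRR = GRR / tol * 100 = 2.1204952 / 30.6 * 100
%GRR = 6.9297

6.9297


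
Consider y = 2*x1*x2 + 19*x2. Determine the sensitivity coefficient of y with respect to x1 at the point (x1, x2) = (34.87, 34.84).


y = 2*x1*x2 + 19*x2
dy/dx1 = 2*x2
Evaluate at x2 = 34.84: c1 = 2 * 34.84
c1 = 69.6800

69.6800


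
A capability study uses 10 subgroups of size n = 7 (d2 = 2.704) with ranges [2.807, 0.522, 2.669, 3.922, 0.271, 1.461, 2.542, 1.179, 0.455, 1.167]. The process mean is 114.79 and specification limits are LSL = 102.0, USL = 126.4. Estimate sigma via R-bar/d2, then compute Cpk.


R_bar = (2.807 + 0.522 + 2.669 + 3.922 + 0.271 + 1.461 + 2.542 + 1.179 + 0.455 + 1.167) / 10 = 1.6995
sigma = R_bar / d2 = 1.6995 / 2.704 = 0.62851331
Cp = (USL - LSL)/(6*sigma) = (126.4 - 102.0)/(6*0.62851331) = 6.4703
Cpu = (126.4 - 114.79)/(3*0.62851331) = 6.1574
Cpl = (114.79 - 102.0)/(3*0.62851331) = 6.7832
Cpk = min(Cpu, Cpl) = 6.1574

6.1574


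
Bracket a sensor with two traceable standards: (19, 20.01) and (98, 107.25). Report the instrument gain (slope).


slope = (y2 - y1) / (x2 - x1)
= (107.25 - 20.01) / (98 - 19)
= 87.2400 / 79
= 1.1043

1.1043


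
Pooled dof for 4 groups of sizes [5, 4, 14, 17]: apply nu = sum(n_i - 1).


nu = sum_i (n_i - 1)
nu = ((5 - 1) + (4 - 1) + (14 - 1) + (17 - 1))
nu = 4 + 3 + 13 + 16
nu = 36

36


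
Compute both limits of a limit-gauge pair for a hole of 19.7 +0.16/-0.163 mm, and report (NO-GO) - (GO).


GO = nominal - lower_tol (smallest hole = maximum material condition)
GO = 19.7 - 0.163 = 19.537
NO-GO = nominal + upper_tol (largest hole = least material condition)
NO-GO = 19.7 + 0.16 = 19.86
spread = NO-GO - GO = 19.86 - 19.537 = 0.3230

0.3230


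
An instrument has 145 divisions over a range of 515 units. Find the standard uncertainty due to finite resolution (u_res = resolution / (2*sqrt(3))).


resolution = range / divisions
resolution = 515 / 145 = 3.5517241
u_res = resolution / (2*sqrt(3))
u_res = 3.5517241 / 3.4641016
u_res = 1.0253

1.0253


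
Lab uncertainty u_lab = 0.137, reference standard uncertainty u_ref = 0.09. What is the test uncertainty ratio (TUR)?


TUR = u_lab / u_ref
= 0.137 / 0.09
= 1.5222

1.5222


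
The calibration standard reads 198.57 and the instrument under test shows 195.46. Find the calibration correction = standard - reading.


Correction = standard - reading
= 198.57 - 195.46
= 3.1100

3.1100


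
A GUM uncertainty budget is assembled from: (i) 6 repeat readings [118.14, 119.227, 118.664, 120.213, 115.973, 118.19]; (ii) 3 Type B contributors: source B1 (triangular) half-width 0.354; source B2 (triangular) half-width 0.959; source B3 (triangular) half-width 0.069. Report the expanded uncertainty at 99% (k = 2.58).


mean = (118.14 + 119.227 + 118.664 + 120.213 + 115.973 + 118.19) / 6 = 118.4011667
s = sqrt(sum((x - mean)^2)/(n-1)) = 1.4172237
u_A = s / sqrt(n) = 1.4172237 / sqrt(6) = 0.57857915
u_B1 = 0.354 / sqrt(6) = 0.14451989
u_B2 = 0.959 / sqrt(6) = 0.39151011
u_B3 = 0.069 / sqrt(6) = 0.028169132
uc = sqrt(0.57857915^2 + 0.14451989^2 + 0.39151011^2 + 0.028169132^2) = 0.71394222
U = k * uc = 2.58 * 0.71394222
U = 1.8420

1.8420


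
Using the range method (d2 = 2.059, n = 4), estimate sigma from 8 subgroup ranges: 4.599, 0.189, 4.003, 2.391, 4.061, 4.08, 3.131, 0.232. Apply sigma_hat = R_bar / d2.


R_bar = (4.599 + 0.189 + 4.003 + 2.391 + 4.061 + 4.08 + 3.131 + 0.232) / 8
R_bar = 22.686 / 8 = 2.83575
sigma_hat = R_bar / d2 = 2.83575 / 2.059 = 1.3772

1.3772


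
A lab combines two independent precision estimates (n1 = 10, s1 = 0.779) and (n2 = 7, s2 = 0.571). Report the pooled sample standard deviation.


s_p = sqrt(((n1-1)*s1^2 + (n2-1)*s2^2) / (n1+n2-2))
numerator = (10-1)*0.779^2 + (7-1)*0.571^2 = 5.461569 + 1.956246 = 7.417815
denominator = 10 + 7 - 2 = 15
s_p^2 = 7.417815 / 15 = 0.494521
s_p = sqrt(0.494521) = 0.7032

0.7032


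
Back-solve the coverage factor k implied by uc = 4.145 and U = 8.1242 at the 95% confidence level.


k = U / uc
k = 8.1242 / 4.145
k = 1.96

1.96


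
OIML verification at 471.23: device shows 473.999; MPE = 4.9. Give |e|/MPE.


e = indication - reference = 473.999 - 471.23 = 2.7690
|e| = 2.7690
ratio = |e| / MPE = 2.7690 / 4.9
ratio = 0.5651

0.5651


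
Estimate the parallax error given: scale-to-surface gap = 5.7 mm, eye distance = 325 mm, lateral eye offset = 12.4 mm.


error = h * offset / d
= 5.7 * 12.4 / 325
= 0.2175

0.2175


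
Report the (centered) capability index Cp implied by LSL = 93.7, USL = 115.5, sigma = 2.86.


Cp = (USL - LSL) / (6 * sigma)
= (115.5 - 93.7) / (6 * 2.86)
= 21.8000 / 17.1600
= 1.2704

1.2704


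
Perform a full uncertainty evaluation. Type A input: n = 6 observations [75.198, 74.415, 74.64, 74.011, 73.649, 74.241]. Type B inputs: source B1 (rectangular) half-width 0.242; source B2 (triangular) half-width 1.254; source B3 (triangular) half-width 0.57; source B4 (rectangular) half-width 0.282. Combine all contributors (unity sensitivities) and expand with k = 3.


mean = (75.198 + 74.415 + 74.64 + 74.011 + 73.649 + 74.241) / 6 = 74.359
s = sqrt(sum((x - mean)^2)/(n-1)) = 0.53388126
u_A = s / sqrt(n) = 0.53388126 / sqrt(6) = 0.21795611
u_B1 = 0.242 / sqrt(3) = 0.13971877
u_B2 = 1.254 / sqrt(6) = 0.51194336
u_B3 = 0.57 / sqrt(6) = 0.23270153
u_B4 = 0.282 / sqrt(3) = 0.16281278
uc = sqrt(0.21795611^2 + 0.13971877^2 + 0.51194336^2 + 0.23270153^2 + 0.16281278^2) = 0.64013296
U = k * uc = 3 * 0.64013296
U = 1.9204

1.9204


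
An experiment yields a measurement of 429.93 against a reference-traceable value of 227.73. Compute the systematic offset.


Systematic error = measured - true
= 429.93 - 227.73
= 202.2000

202.2000


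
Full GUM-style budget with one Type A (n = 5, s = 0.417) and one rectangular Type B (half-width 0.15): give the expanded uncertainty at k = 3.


u_A = s / sqrt(n) = 0.417 / sqrt(5) = 0.18648807
u_B = half_width / sqrt(3) = 0.15 / sqrt(3) = 0.08660254
uc = sqrt(u_A^2 + u_B^2) = sqrt(0.18648807^2 + 0.08660254^2) = 0.20561566
U = k * uc = 3 * 0.20561566
U = 0.6168

0.6168


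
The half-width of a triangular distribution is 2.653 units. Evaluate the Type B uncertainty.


u_B = half_width / sqrt(6)
u_B = 2.653 / 2.4494897
u_B = 1.0831

1.0831


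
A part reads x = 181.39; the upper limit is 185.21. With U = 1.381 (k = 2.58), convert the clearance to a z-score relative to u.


u = U / k = 1.381 / 2.58 = 0.53527132
margin = |USL - x| = |185.21 - 181.39| = 3.82
z = margin / u = 3.82 / 0.53527132
z = 7.1366

7.1366


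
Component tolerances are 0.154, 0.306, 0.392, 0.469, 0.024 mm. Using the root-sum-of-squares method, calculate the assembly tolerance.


RSS = sqrt(0.154^2 + 0.306^2 + 0.392^2 + 0.469^2 + 0.024^2)
= sqrt(0.491553)
= 0.7011

0.7011


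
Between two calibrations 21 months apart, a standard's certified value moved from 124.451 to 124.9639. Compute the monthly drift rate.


rate = (v2 - v1) / months
= (124.9639 - 124.451) / 21
= 0.5129 / 21
= 0.0244

0.0244


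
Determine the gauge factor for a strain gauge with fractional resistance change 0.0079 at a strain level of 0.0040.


GF = (dR/R) / epsilon
= 0.0079 / 0.0040
= 1.9750

1.9750


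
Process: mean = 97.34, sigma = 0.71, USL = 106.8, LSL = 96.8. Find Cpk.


Cpu = (USL - mean) / (3*sigma) = (106.8 - 97.34) / (3*0.71) = 4.4413
Cpl = (mean - LSL) / (3*sigma) = (97.34 - 96.8) / (3*0.71) = 0.2535
Cpk = min(Cpu, Cpl) = 0.2535

0.2535


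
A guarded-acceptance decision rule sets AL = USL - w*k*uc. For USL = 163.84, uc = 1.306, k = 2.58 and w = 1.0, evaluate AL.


U = k * uc = 2.58 * 1.306 = 3.36948
guard band g = w * U = 1.0 * 3.36948 = 3.36948
AL = USL - g = 163.84 - 3.36948
AL = 160.4705

160.4705


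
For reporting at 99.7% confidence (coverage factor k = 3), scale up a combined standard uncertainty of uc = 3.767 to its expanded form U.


U = k * uc
U = 3 * 3.767
U = 11.3010

11.3010


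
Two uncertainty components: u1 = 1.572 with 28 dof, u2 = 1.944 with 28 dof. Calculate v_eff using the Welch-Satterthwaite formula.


uc = sqrt(u1^2 + u2^2) = sqrt(1.572^2 + 1.944^2) = 2.500064
v_eff = uc^4 / (u1^4/v1 + u2^4/v2)
= 2.500064^4 / (1.572^4/28 + 1.944^4/28)
= 39.0665 / 0.72816497
v_eff = 53.6506

53.6506


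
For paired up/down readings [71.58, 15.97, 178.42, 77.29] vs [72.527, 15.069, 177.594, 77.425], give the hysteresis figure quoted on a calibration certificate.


|71.58 - 72.527| = 0.9470
|15.97 - 15.069| = 0.9010
|178.42 - 177.594| = 0.8260
|77.29 - 77.425| = 0.1350
hysteresis = max(diffs) = 0.9470

0.9470


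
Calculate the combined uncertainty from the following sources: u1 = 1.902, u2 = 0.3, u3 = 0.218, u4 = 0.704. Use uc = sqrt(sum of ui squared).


uc = sqrt(1.902^2 + 0.3^2 + 0.218^2 + 0.704^2)
uc = sqrt(4.250744)
uc = 2.0617

2.0617


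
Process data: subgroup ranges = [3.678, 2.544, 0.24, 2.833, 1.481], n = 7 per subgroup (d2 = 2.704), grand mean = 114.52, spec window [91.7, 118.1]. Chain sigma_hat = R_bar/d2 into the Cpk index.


R_bar = (3.678 + 2.544 + 0.24 + 2.833 + 1.481) / 5 = 2.1552
sigma = R_bar / d2 = 2.1552 / 2.704 = 0.79704142
Cp = (USL - LSL)/(6*sigma) = (118.1 - 91.7)/(6*0.79704142) = 5.5204
Cpu = (118.1 - 114.52)/(3*0.79704142) = 1.4972
Cpl = (114.52 - 91.7)/(3*0.79704142) = 9.5436
Cpk = min(Cpu, Cpl) = 1.4972

1.4972


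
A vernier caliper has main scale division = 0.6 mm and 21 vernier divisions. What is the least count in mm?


LC = MSD / n_div
= 0.6 / 21
= 0.0286

0.0286


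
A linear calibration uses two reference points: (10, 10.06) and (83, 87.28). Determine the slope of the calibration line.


slope = (y2 - y1) / (x2 - x1)
= (87.28 - 10.06) / (83 - 10)
= 77.2200 / 73
= 1.0578

1.0578


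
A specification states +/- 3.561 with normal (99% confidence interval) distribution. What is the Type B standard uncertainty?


u_B = half_width / 2.576
u_B = 3.561 / 2.576
u_B = 1.3824

1.3824


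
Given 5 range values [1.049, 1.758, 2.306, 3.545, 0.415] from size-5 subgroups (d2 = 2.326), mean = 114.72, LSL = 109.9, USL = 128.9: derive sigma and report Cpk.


R_bar = (1.049 + 1.758 + 2.306 + 3.545 + 0.415) / 5 = 1.8146
sigma = R_bar / d2 = 1.8146 / 2.326 = 0.78013758
Cp = (USL - LSL)/(6*sigma) = (128.9 - 109.9)/(6*0.78013758) = 4.0591
Cpu = (128.9 - 114.72)/(3*0.78013758) = 6.0588
Cpl = (114.72 - 109.9)/(3*0.78013758) = 2.0595
Cpk = min(Cpu, Cpl) = 2.0595

2.0595


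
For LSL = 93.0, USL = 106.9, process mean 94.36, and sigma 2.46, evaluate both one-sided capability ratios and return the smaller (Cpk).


Cpu = (USL - mean) / (3*sigma) = (106.9 - 94.36) / (3*2.46) = 1.6992
Cpl = (mean - LSL) / (3*sigma) = (94.36 - 93.0) / (3*2.46) = 0.1843
Cpk = min(Cpu, Cpl) = 0.1843

0.1843


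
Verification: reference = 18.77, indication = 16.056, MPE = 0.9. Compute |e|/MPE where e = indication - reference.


e = indication - reference = 16.056 - 18.77 = -2.7140
|e| = 2.7140
ratio = |e| / MPE = 2.7140 / 0.9
ratio = 3.0156

3.0156


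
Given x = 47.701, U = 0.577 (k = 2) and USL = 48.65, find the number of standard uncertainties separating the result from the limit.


u = U / k = 0.577 / 2 = 0.2885
margin = |USL - x| = |48.65 - 47.701| = 0.949
z = margin / u = 0.949 / 0.2885
z = 3.2894

3.2894


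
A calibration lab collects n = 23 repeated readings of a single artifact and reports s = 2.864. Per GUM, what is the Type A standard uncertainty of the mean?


u_A = s / sqrt(n)
u_A = 2.864 / sqrt(23)
u_A = 2.864 / 4.7958315
u_A = 0.5972

0.5972


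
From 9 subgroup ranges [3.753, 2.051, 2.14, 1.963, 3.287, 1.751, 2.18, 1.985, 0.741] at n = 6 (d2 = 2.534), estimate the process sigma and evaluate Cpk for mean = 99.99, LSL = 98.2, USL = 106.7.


R_bar = (3.753 + 2.051 + 2.14 + 1.963 + 3.287 + 1.751 + 2.18 + 1.985 + 0.741) / 9 = 2.2056667
sigma = R_bar / d2 = 2.2056667 / 2.534 = 0.87042885
Cp = (USL - LSL)/(6*sigma) = (106.7 - 98.2)/(6*0.87042885) = 1.6276
Cpu = (106.7 - 99.99)/(3*0.87042885) = 2.5696
Cpl = (99.99 - 98.2)/(3*0.87042885) = 0.6855
Cpk = min(Cpu, Cpl) = 0.6855

0.6855


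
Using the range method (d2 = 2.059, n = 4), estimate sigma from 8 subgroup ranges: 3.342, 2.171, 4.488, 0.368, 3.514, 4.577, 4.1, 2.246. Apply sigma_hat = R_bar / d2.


R_bar = (3.342 + 2.171 + 4.488 + 0.368 + 3.514 + 4.577 + 4.1 + 2.246) / 8
R_bar = 24.806 / 8 = 3.10075
sigma_hat = R_bar / d2 = 3.10075 / 2.059 = 1.5059

1.5059


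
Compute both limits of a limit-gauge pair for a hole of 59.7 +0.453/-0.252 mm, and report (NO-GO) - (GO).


GO = nominal - lower_tol (smallest hole = maximum material condition)
GO = 59.7 - 0.252 = 59.448
NO-GO = nominal + upper_tol (largest hole = least material condition)
NO-GO = 59.7 + 0.453 = 60.153
spread = NO-GO - GO = 60.153 - 59.448 = 0.7050

0.7050


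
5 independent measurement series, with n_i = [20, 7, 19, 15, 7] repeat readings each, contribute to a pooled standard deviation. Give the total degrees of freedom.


nu = sum_i (n_i - 1)
nu = ((20 - 1) + (7 - 1) + (19 - 1) + (15 - 1) + (7 - 1))
nu = 19 + 6 + 18 + 14 + 6
nu = 63

63


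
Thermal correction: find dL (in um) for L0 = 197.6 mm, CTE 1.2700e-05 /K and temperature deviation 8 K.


dL = L * alpha * dT
= 197.6 * 1.2700e-05 * 8
= 0.0200762 mm
dL_um = 0.0200762 * 1000 = 20.0762 um

20.0762


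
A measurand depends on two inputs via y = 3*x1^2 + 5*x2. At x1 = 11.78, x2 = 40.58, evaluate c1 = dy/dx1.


y = 3*x1^2 + 5*x2
dy/dx1 = 2*3*x1
Evaluate at x1 = 11.78: c1 = 6 * 11.78
c1 = 70.6800

70.6800


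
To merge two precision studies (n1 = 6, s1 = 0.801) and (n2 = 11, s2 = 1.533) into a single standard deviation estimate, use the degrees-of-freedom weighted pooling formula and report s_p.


s_p = sqrt(((n1-1)*s1^2 + (n2-1)*s2^2) / (n1+n2-2))
numerator = (6-1)*0.801^2 + (11-1)*1.533^2 = 3.208005 + 23.50089 = 26.708895
denominator = 6 + 11 - 2 = 15
s_p^2 = 26.708895 / 15 = 1.780593
s_p = sqrt(1.780593) = 1.3344

1.3344


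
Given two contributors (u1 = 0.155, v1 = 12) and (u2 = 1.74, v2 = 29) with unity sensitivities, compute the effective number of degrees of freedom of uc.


uc = sqrt(u1^2 + u2^2) = sqrt(0.155^2 + 1.74^2) = 1.7468901
v_eff = uc^4 / (u1^4/v1 + u2^4/v2)
= 1.7468901^4 / (0.155^4/12 + 1.74^4/29)
= 9.3124153 / 0.31612954
v_eff = 29.4576

29.4576


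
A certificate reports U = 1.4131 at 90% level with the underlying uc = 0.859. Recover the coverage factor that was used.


k = U / uc
k = 1.4131 / 0.859
k = 1.645

1.645


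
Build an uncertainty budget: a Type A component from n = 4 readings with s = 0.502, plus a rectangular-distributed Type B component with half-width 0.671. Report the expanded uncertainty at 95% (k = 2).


u_A = s / sqrt(n) = 0.502 / sqrt(4) = 0.251
u_B = half_width / sqrt(3) = 0.671 / sqrt(3) = 0.38740203
uc = sqrt(u_A^2 + u_B^2) = sqrt(0.251^2 + 0.38740203^2) = 0.46160734
U = k * uc = 2 * 0.46160734
U = 0.9232

0.9232


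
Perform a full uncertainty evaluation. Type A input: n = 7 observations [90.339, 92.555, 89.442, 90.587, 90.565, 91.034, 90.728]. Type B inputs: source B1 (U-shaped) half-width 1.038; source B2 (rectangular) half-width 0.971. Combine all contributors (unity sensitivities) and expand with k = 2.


mean = (90.339 + 92.555 + 89.442 + 90.587 + 90.565 + 91.034 + 90.728) / 7 = 90.75
s = sqrt(sum((x - mean)^2)/(n-1)) = 0.93806041
u_A = s / sqrt(n) = 0.93806041 / sqrt(7) = 0.35455351
u_B1 = 1.038 / sqrt(2) = 0.73397684
u_B2 = 0.971 / sqrt(3) = 0.56060711
uc = sqrt(0.35455351^2 + 0.73397684^2 + 0.56060711^2) = 0.989298
U = k * uc = 2 * 0.989298
U = 1.9786

1.9786


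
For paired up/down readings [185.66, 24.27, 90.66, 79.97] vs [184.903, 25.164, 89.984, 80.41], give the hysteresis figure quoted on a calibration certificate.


|185.66 - 184.903| = 0.7570
|24.27 - 25.164| = 0.8940
|90.66 - 89.984| = 0.6760
|79.97 - 80.41| = 0.4400
hysteresis = max(diffs) = 0.8940

0.8940


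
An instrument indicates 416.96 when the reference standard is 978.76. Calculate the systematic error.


Systematic error = measured - true
= 416.96 - 978.76
= -561.8000

-561.8000


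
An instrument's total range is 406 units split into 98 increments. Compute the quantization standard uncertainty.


resolution = range / divisions
resolution = 406 / 98 = 4.1428571
u_res = resolution / (2*sqrt(3))
u_res = 4.1428571 / 3.4641016
u_res = 1.1959

1.1959


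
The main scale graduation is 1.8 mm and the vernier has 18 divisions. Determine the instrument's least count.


LC = MSD / n_div
= 1.8 / 18
= 0.1000

0.1000


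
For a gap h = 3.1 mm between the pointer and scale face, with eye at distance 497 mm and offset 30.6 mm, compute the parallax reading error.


error = h * offset / d
= 3.1 * 30.6 / 497
= 0.1909

0.1909


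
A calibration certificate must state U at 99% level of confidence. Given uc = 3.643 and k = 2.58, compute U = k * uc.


U = k * uc
U = 2.58 * 3.643
U = 9.3989

9.3989


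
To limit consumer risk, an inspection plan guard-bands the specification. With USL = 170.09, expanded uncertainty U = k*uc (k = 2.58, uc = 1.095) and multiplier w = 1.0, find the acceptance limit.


U = k * uc = 2.58 * 1.095 = 2.8251
guard band g = w * U = 1.0 * 2.8251 = 2.8251
AL = USL - g = 170.09 - 2.8251
AL = 167.2649

167.2649


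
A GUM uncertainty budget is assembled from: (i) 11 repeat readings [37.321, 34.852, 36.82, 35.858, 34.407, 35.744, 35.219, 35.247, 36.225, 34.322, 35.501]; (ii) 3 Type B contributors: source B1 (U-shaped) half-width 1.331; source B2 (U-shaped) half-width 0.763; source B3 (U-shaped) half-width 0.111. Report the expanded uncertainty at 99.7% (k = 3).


mean = (37.321 + 34.852 + 36.82 + 35.858 + 34.407 + 35.744 + 35.219 + 35.247 + 36.225 + 34.322 + 35.501) / 11 = 35.59236364
s = sqrt(sum((x - mean)^2)/(n-1)) = 0.93931531
u_A = s / sqrt(n) = 0.93931531 / sqrt(11) = 0.28321422
u_B1 = 1.331 / sqrt(2) = 0.94115913
u_B2 = 0.763 / sqrt(2) = 0.53952247
u_B3 = 0.111 / sqrt(2) = 0.078488853
uc = sqrt(0.28321422^2 + 0.94115913^2 + 0.53952247^2 + 0.078488853^2) = 1.1239376
U = k * uc = 3 * 1.1239376
U = 3.3718

3.3718


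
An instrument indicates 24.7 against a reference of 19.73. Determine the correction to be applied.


Correction = standard - reading
= 19.73 - 24.7
= -4.9700

-4.9700


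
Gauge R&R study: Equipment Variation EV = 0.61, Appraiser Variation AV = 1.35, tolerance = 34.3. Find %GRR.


GRR = sqrt(EV^2 + AV^2) = sqrt(0.61^2 + 1.35^2) = 1.4814182
%GRR = GRR / tol * 100 = 1.4814182 / 34.3 * 100
%GRR = 4.3190

4.3190


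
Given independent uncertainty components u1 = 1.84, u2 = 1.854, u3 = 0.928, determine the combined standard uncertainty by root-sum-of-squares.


uc = sqrt(1.84^2 + 1.854^2 + 0.928^2)
uc = sqrt(7.6841)
uc = 2.7720

2.7720


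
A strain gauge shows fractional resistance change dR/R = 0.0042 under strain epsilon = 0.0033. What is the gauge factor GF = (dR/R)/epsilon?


GF = (dR/R) / epsilon
= 0.0042 / 0.0033
= 1.2727

1.2727


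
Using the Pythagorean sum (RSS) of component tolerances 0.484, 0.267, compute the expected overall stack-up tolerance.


RSS = sqrt(0.484^2 + 0.267^2)
= sqrt(0.305545)
= 0.5528

0.5528


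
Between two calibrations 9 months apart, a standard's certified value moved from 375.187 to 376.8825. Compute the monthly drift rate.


rate = (v2 - v1) / months
= (376.8825 - 375.187) / 9
= 1.6955 / 9
= 0.1884

0.1884


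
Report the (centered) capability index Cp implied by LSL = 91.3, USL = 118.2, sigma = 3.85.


Cp = (USL - LSL) / (6 * sigma)
= (118.2 - 91.3) / (6 * 3.85)
= 26.9000 / 23.1000
= 1.1645

1.1645


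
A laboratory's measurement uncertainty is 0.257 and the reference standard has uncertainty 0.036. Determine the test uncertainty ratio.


TUR = u_lab / u_ref
= 0.257 / 0.036
= 7.1389

7.1389


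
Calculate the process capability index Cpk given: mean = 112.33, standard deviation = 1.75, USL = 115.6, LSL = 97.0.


Cpu = (USL - mean) / (3*sigma) = (115.6 - 112.33) / (3*1.75) = 0.6229
Cpl = (mean - LSL) / (3*sigma) = (112.33 - 97.0) / (3*1.75) = 2.9200
Cpk = min(Cpu, Cpl) = 0.6229

0.6229


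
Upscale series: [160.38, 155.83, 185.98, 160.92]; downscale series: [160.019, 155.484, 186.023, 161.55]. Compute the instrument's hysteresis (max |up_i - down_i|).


|160.38 - 160.019| = 0.3610
|155.83 - 155.484| = 0.3460
|185.98 - 186.023| = 0.0430
|160.92 - 161.55| = 0.6300
hysteresis = max(diffs) = 0.6300

0.6300


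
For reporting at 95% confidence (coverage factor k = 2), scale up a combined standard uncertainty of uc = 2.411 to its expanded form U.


U = k * uc
U = 2 * 2.411
U = 4.8220

4.8220


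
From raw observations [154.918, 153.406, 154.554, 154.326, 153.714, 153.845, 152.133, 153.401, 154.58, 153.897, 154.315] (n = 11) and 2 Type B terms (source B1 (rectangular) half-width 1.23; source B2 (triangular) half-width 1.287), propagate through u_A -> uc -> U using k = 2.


mean = (154.918 + 153.406 + 154.554 + 154.326 + 153.714 + 153.845 + 152.133 + 153.401 + 154.58 + 153.897 + 154.315) / 11 = 153.9171818
s = sqrt(sum((x - mean)^2)/(n-1)) = 0.77005517
u_A = s / sqrt(n) = 0.77005517 / sqrt(11) = 0.23218037
u_B1 = 1.23 / sqrt(3) = 0.71014083
u_B2 = 1.287 / sqrt(6) = 0.52541555
uc = sqrt(0.23218037^2 + 0.71014083^2 + 0.52541555^2) = 0.91338339
U = k * uc = 2 * 0.91338339
U = 1.8268

1.8268


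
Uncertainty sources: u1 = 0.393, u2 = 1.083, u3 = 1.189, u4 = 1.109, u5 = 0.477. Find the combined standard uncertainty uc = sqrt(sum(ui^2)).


uc = sqrt(0.393^2 + 1.083^2 + 1.189^2 + 1.109^2 + 0.477^2)
uc = sqrt(4.198469)
uc = 2.0490

2.0490


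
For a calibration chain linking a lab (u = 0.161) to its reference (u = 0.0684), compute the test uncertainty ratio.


TUR = u_lab / u_ref
= 0.161 / 0.0684
= 2.3538

2.3538


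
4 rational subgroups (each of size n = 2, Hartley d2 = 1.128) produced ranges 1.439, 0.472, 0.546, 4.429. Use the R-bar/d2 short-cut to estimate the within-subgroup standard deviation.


R_bar = (1.439 + 0.472 + 0.546 + 4.429) / 4
R_bar = 6.886 / 4 = 1.7215
sigma_hat = R_bar / d2 = 1.7215 / 1.128 = 1.5262

1.5262


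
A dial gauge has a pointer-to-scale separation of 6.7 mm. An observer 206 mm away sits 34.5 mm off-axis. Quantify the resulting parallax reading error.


error = h * offset / d
= 6.7 * 34.5 / 206
= 1.1221

1.1221


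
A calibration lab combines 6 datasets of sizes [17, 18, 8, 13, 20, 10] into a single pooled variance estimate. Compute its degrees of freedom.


nu = sum_i (n_i - 1)
nu = ((17 - 1) + (18 - 1) + (8 - 1) + (13 - 1) + (20 - 1) + (10 - 1))
nu = 16 + 17 + 7 + 12 + 19 + 9
nu = 80

80


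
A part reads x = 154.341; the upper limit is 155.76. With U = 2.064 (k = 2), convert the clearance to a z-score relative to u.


u = U / k = 2.064 / 2 = 1.032
margin = |USL - x| = |155.76 - 154.341| = 1.419
z = margin / u = 1.419 / 1.032
z = 1.3750

1.3750


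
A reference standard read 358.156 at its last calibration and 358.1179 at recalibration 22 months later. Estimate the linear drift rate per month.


rate = (v2 - v1) / months
= (358.1179 - 358.156) / 22
= -0.0381 / 22
= -0.0017

-0.0017


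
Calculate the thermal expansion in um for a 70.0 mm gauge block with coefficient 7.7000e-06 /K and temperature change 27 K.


dL = L * alpha * dT
= 70.0 * 7.7000e-06 * 27
= 0.0145530 mm
dL_um = 0.0145530 * 1000 = 14.5530 um

14.5530


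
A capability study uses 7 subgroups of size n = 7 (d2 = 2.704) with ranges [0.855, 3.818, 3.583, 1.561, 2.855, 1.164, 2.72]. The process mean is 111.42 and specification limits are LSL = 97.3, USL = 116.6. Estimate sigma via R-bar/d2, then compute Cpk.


R_bar = (0.855 + 3.818 + 3.583 + 1.561 + 2.855 + 1.164 + 2.72) / 7 = 2.3651429
sigma = R_bar / d2 = 2.3651429 / 2.704 = 0.87468303
Cp = (USL - LSL)/(6*sigma) = (116.6 - 97.3)/(6*0.87468303) = 3.6775
Cpu = (116.6 - 111.42)/(3*0.87468303) = 1.9740
Cpl = (111.42 - 97.3)/(3*0.87468303) = 5.3810
Cpk = min(Cpu, Cpl) = 1.9740

1.9740


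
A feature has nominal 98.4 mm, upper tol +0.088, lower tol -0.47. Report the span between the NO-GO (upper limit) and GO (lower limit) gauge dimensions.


GO = nominal - lower_tol (smallest hole = maximum material condition)
GO = 98.4 - 0.47 = 97.93
NO-GO = nominal + upper_tol (largest hole = least material condition)
NO-GO = 98.4 + 0.088 = 98.488
spread = NO-GO - GO = 98.488 - 97.93 = 0.5580

0.5580


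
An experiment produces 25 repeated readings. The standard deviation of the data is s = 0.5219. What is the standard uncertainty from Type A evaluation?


u_A = s / sqrt(n)
u_A = 0.5219 / sqrt(25)
u_A = 0.5219 / 5
u_A = 0.1044

0.1044


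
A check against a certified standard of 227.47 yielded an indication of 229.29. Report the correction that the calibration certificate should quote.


Correction = standard - reading
= 227.47 - 229.29
= -1.8200

-1.8200


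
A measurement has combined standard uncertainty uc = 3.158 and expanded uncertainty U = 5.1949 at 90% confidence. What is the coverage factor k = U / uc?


k = U / uc
k = 5.1949 / 3.158
k = 1.645

1.645


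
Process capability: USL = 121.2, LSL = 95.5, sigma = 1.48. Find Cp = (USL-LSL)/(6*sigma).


Cp = (USL - LSL) / (6 * sigma)
= (121.2 - 95.5) / (6 * 1.48)
= 25.7000 / 8.8800
= 2.8941

2.8941


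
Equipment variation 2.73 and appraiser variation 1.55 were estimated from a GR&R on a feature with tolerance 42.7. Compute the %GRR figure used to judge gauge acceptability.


GRR = sqrt(EV^2 + AV^2) = sqrt(2.73^2 + 1.55^2) = 3.1393311
%GRR = GRR / tol * 100 = 3.1393311 / 42.7 * 100
%GRR = 7.3521

7.3521


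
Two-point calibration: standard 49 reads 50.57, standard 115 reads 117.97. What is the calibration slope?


slope = (y2 - y1) / (x2 - x1)
= (117.97 - 50.57) / (115 - 49)
= 67.4000 / 66
= 1.0212

1.0212


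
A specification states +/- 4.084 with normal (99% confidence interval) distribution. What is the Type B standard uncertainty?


u_B = half_width / 2.576
u_B = 4.084 / 2.576
u_B = 1.5854

1.5854


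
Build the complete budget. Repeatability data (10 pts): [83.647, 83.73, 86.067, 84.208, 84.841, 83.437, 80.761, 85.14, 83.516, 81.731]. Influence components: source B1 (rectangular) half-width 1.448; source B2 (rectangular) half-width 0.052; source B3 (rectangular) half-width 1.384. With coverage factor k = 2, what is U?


mean = (83.647 + 83.73 + 86.067 + 84.208 + 84.841 + 83.437 + 80.761 + 85.14 + 83.516 + 81.731) / 10 = 83.7078
s = sqrt(sum((x - mean)^2)/(n-1)) = 1.5583838
u_A = s / sqrt(n) = 1.5583838 / sqrt(10) = 0.49280423
u_B1 = 1.448 / sqrt(3) = 0.83600319
u_B2 = 0.052 / sqrt(3) = 0.030022214
u_B3 = 1.384 / sqrt(3) = 0.79905277
uc = sqrt(0.49280423^2 + 0.83600319^2 + 0.030022214^2 + 0.79905277^2) = 1.2574355
U = k * uc = 2 * 1.2574355
U = 2.5149

2.5149
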